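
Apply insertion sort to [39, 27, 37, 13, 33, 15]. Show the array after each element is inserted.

First element 39 is already 'sorted'
Insert 27: shifted 1 elements -> [27, 39, 37, 13, 33, 15]
Insert 37: shifted 1 elements -> [27, 37, 39, 13, 33, 15]
Insert 13: shifted 3 elements -> [13, 27, 37, 39, 33, 15]
Insert 33: shifted 2 elements -> [13, 27, 33, 37, 39, 15]
Insert 15: shifted 4 elements -> [13, 15, 27, 33, 37, 39]


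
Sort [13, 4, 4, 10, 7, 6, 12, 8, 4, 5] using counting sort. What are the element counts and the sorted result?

Count array: [0, 0, 0, 0, 3, 1, 1, 1, 1, 0, 1, 0, 1, 1]
(count[i] = number of elements equal to i)
Cumulative count: [0, 0, 0, 0, 3, 4, 5, 6, 7, 7, 8, 8, 9, 10]
Sorted: [4, 4, 4, 5, 6, 7, 8, 10, 12, 13]


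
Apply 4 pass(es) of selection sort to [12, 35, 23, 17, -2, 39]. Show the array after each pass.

Pass 1: Select minimum -2 at index 4, swap -> [-2, 35, 23, 17, 12, 39]
Pass 2: Select minimum 12 at index 4, swap -> [-2, 12, 23, 17, 35, 39]
Pass 3: Select minimum 17 at index 3, swap -> [-2, 12, 17, 23, 35, 39]
Pass 4: Select minimum 23 at index 3, swap -> [-2, 12, 17, 23, 35, 39]


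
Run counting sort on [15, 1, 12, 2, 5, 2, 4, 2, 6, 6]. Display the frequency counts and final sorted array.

Count array: [0, 1, 3, 0, 1, 1, 2, 0, 0, 0, 0, 0, 1, 0, 0, 1]
(count[i] = number of elements equal to i)
Cumulative count: [0, 1, 4, 4, 5, 6, 8, 8, 8, 8, 8, 8, 9, 9, 9, 10]
Sorted: [1, 2, 2, 2, 4, 5, 6, 6, 12, 15]


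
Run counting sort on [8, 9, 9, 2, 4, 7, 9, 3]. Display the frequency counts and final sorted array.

Count array: [0, 0, 1, 1, 1, 0, 0, 1, 1, 3]
(count[i] = number of elements equal to i)
Cumulative count: [0, 0, 1, 2, 3, 3, 3, 4, 5, 8]
Sorted: [2, 3, 4, 7, 8, 9, 9, 9]


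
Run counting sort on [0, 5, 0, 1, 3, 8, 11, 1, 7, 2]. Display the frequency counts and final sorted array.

Count array: [2, 2, 1, 1, 0, 1, 0, 1, 1, 0, 0, 1]
(count[i] = number of elements equal to i)
Cumulative count: [2, 4, 5, 6, 6, 7, 7, 8, 9, 9, 9, 10]
Sorted: [0, 0, 1, 1, 2, 3, 5, 7, 8, 11]


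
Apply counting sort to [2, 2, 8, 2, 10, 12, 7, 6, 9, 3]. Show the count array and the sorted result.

Count array: [0, 0, 3, 1, 0, 0, 1, 1, 1, 1, 1, 0, 1]
(count[i] = number of elements equal to i)
Cumulative count: [0, 0, 3, 4, 4, 4, 5, 6, 7, 8, 9, 9, 10]
Sorted: [2, 2, 2, 3, 6, 7, 8, 9, 10, 12]


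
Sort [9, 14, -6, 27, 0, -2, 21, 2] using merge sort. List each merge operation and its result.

Divide and conquer:
  Merge [9] + [14] -> [9, 14]
  Merge [-6] + [27] -> [-6, 27]
  Merge [9, 14] + [-6, 27] -> [-6, 9, 14, 27]
  Merge [0] + [-2] -> [-2, 0]
  Merge [21] + [2] -> [2, 21]
  Merge [-2, 0] + [2, 21] -> [-2, 0, 2, 21]
  Merge [-6, 9, 14, 27] + [-2, 0, 2, 21] -> [-6, -2, 0, 2, 9, 14, 21, 27]


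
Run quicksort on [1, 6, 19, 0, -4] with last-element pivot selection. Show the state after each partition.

Partition 1: pivot=-4 at index 0 -> [-4, 6, 19, 0, 1]
Partition 2: pivot=1 at index 2 -> [-4, 0, 1, 6, 19]
Partition 3: pivot=19 at index 4 -> [-4, 0, 1, 6, 19]


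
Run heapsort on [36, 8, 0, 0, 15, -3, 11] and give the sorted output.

Build heap: [36, 15, 11, 0, 8, -3, 0]
Extract 36: [15, 8, 11, 0, 0, -3, 36]
Extract 15: [11, 8, -3, 0, 0, 15, 36]
Extract 11: [8, 0, -3, 0, 11, 15, 36]
Extract 8: [0, 0, -3, 8, 11, 15, 36]
Extract 0: [0, -3, 0, 8, 11, 15, 36]
Extract 0: [-3, 0, 0, 8, 11, 15, 36]


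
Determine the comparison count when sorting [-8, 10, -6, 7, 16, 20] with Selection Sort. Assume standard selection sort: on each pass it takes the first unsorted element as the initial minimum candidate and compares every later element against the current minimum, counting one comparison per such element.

Pass 1: scan indices 1..5 for the minimum = 5 comparison(s); min is -8, place at index 0 -> [-8, 10, -6, 7, 16, 20]
Pass 2: scan indices 2..5 for the minimum = 4 comparison(s); min is -6, place at index 1 -> [-8, -6, 10, 7, 16, 20]
Pass 3: scan indices 3..5 for the minimum = 3 comparison(s); min is 7, place at index 2 -> [-8, -6, 7, 10, 16, 20]
Pass 4: scan indices 4..5 for the minimum = 2 comparison(s); min is 10, place at index 3 -> [-8, -6, 7, 10, 16, 20]
Pass 5: scan indices 5..5 for the minimum = 1 comparison(s); min is 16, place at index 4 -> [-8, -6, 7, 10, 16, 20]
Selection sort always scans the whole unsorted suffix, so the count is (n-1) + (n-2) + ... + 1 = n(n-1)/2 = 6*5/2 = 15 regardless of the input order.
Total comparisons: 5 + 4 + 3 + 2 + 1 = 15


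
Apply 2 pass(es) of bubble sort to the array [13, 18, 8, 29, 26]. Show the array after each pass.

After pass 1: [13, 8, 18, 26, 29] (2 swaps)
After pass 2: [8, 13, 18, 26, 29] (1 swaps)
Total swaps: 3


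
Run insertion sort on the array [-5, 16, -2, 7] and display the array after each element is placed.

First element -5 is already 'sorted'
Insert 16: shifted 0 elements -> [-5, 16, -2, 7]
Insert -2: shifted 1 elements -> [-5, -2, 16, 7]
Insert 7: shifted 1 elements -> [-5, -2, 7, 16]


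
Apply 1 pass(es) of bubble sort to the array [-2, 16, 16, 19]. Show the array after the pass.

After pass 1: [-2, 16, 16, 19] (0 swaps)
Total swaps: 0


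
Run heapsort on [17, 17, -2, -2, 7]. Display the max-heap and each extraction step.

Build heap: [17, 17, -2, -2, 7]
Extract 17: [17, 7, -2, -2, 17]
Extract 17: [7, -2, -2, 17, 17]
Extract 7: [-2, -2, 7, 17, 17]
Extract -2: [-2, -2, 7, 17, 17]


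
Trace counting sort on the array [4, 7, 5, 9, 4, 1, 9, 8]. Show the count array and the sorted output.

Count array: [0, 1, 0, 0, 2, 1, 0, 1, 1, 2]
(count[i] = number of elements equal to i)
Cumulative count: [0, 1, 1, 1, 3, 4, 4, 5, 6, 8]
Sorted: [1, 4, 4, 5, 7, 8, 9, 9]


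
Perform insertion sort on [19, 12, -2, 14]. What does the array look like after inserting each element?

First element 19 is already 'sorted'
Insert 12: shifted 1 elements -> [12, 19, -2, 14]
Insert -2: shifted 2 elements -> [-2, 12, 19, 14]
Insert 14: shifted 1 elements -> [-2, 12, 14, 19]


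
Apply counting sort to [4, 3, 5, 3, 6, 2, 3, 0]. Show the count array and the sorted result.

Count array: [1, 0, 1, 3, 1, 1, 1]
(count[i] = number of elements equal to i)
Cumulative count: [1, 1, 2, 5, 6, 7, 8]
Sorted: [0, 2, 3, 3, 3, 4, 5, 6]


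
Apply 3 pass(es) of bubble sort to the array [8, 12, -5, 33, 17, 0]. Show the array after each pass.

After pass 1: [8, -5, 12, 17, 0, 33] (3 swaps)
After pass 2: [-5, 8, 12, 0, 17, 33] (2 swaps)
After pass 3: [-5, 8, 0, 12, 17, 33] (1 swaps)
Total swaps: 6


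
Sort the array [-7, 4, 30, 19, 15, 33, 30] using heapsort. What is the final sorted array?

Build heap: [33, 19, 30, 4, 15, -7, 30]
Extract 33: [30, 19, 30, 4, 15, -7, 33]
Extract 30: [30, 19, -7, 4, 15, 30, 33]
Extract 30: [19, 15, -7, 4, 30, 30, 33]
Extract 19: [15, 4, -7, 19, 30, 30, 33]
Extract 15: [4, -7, 15, 19, 30, 30, 33]
Extract 4: [-7, 4, 15, 19, 30, 30, 33]


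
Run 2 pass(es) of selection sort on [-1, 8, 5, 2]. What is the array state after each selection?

Pass 1: Select minimum -1 at index 0, swap -> [-1, 8, 5, 2]
Pass 2: Select minimum 2 at index 3, swap -> [-1, 2, 5, 8]


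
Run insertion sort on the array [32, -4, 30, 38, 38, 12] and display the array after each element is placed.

First element 32 is already 'sorted'
Insert -4: shifted 1 elements -> [-4, 32, 30, 38, 38, 12]
Insert 30: shifted 1 elements -> [-4, 30, 32, 38, 38, 12]
Insert 38: shifted 0 elements -> [-4, 30, 32, 38, 38, 12]
Insert 38: shifted 0 elements -> [-4, 30, 32, 38, 38, 12]
Insert 12: shifted 4 elements -> [-4, 12, 30, 32, 38, 38]


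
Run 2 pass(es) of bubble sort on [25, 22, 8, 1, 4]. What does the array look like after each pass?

After pass 1: [22, 8, 1, 4, 25] (4 swaps)
After pass 2: [8, 1, 4, 22, 25] (3 swaps)
Total swaps: 7


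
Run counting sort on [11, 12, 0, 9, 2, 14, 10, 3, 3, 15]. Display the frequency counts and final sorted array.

Count array: [1, 0, 1, 2, 0, 0, 0, 0, 0, 1, 1, 1, 1, 0, 1, 1]
(count[i] = number of elements equal to i)
Cumulative count: [1, 1, 2, 4, 4, 4, 4, 4, 4, 5, 6, 7, 8, 8, 9, 10]
Sorted: [0, 2, 3, 3, 9, 10, 11, 12, 14, 15]


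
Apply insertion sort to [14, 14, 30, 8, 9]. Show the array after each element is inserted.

First element 14 is already 'sorted'
Insert 14: shifted 0 elements -> [14, 14, 30, 8, 9]
Insert 30: shifted 0 elements -> [14, 14, 30, 8, 9]
Insert 8: shifted 3 elements -> [8, 14, 14, 30, 9]
Insert 9: shifted 3 elements -> [8, 9, 14, 14, 30]


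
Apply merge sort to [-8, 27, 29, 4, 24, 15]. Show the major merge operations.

Divide and conquer:
  Merge [27] + [29] -> [27, 29]
  Merge [-8] + [27, 29] -> [-8, 27, 29]
  Merge [24] + [15] -> [15, 24]
  Merge [4] + [15, 24] -> [4, 15, 24]
  Merge [-8, 27, 29] + [4, 15, 24] -> [-8, 4, 15, 24, 27, 29]


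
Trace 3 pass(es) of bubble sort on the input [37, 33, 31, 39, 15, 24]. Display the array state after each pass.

After pass 1: [33, 31, 37, 15, 24, 39] (4 swaps)
After pass 2: [31, 33, 15, 24, 37, 39] (3 swaps)
After pass 3: [31, 15, 24, 33, 37, 39] (2 swaps)
Total swaps: 9


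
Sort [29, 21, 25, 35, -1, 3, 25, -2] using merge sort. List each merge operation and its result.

Divide and conquer:
  Merge [29] + [21] -> [21, 29]
  Merge [25] + [35] -> [25, 35]
  Merge [21, 29] + [25, 35] -> [21, 25, 29, 35]
  Merge [-1] + [3] -> [-1, 3]
  Merge [25] + [-2] -> [-2, 25]
  Merge [-1, 3] + [-2, 25] -> [-2, -1, 3, 25]
  Merge [21, 25, 29, 35] + [-2, -1, 3, 25] -> [-2, -1, 3, 21, 25, 25, 29, 35]


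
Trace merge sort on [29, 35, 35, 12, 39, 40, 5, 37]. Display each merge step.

Divide and conquer:
  Merge [29] + [35] -> [29, 35]
  Merge [35] + [12] -> [12, 35]
  Merge [29, 35] + [12, 35] -> [12, 29, 35, 35]
  Merge [39] + [40] -> [39, 40]
  Merge [5] + [37] -> [5, 37]
  Merge [39, 40] + [5, 37] -> [5, 37, 39, 40]
  Merge [12, 29, 35, 35] + [5, 37, 39, 40] -> [5, 12, 29, 35, 35, 37, 39, 40]


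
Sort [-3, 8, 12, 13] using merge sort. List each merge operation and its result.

Divide and conquer:
  Merge [-3] + [8] -> [-3, 8]
  Merge [12] + [13] -> [12, 13]
  Merge [-3, 8] + [12, 13] -> [-3, 8, 12, 13]


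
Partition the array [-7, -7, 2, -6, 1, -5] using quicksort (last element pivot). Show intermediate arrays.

Partition 1: pivot=-5 at index 3 -> [-7, -7, -6, -5, 1, 2]
Partition 2: pivot=-6 at index 2 -> [-7, -7, -6, -5, 1, 2]
Partition 3: pivot=-7 at index 1 -> [-7, -7, -6, -5, 1, 2]
Partition 4: pivot=2 at index 5 -> [-7, -7, -6, -5, 1, 2]


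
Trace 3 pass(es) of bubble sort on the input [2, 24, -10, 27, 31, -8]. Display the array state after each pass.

After pass 1: [2, -10, 24, 27, -8, 31] (2 swaps)
After pass 2: [-10, 2, 24, -8, 27, 31] (2 swaps)
After pass 3: [-10, 2, -8, 24, 27, 31] (1 swaps)
Total swaps: 5


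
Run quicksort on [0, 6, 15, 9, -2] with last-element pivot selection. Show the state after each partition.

Partition 1: pivot=-2 at index 0 -> [-2, 6, 15, 9, 0]
Partition 2: pivot=0 at index 1 -> [-2, 0, 15, 9, 6]
Partition 3: pivot=6 at index 2 -> [-2, 0, 6, 9, 15]
Partition 4: pivot=15 at index 4 -> [-2, 0, 6, 9, 15]


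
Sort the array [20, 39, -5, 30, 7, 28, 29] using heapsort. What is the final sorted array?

Build heap: [39, 30, 29, 20, 7, 28, -5]
Extract 39: [30, 20, 29, -5, 7, 28, 39]
Extract 30: [29, 20, 28, -5, 7, 30, 39]
Extract 29: [28, 20, 7, -5, 29, 30, 39]
Extract 28: [20, -5, 7, 28, 29, 30, 39]
Extract 20: [7, -5, 20, 28, 29, 30, 39]
Extract 7: [-5, 7, 20, 28, 29, 30, 39]


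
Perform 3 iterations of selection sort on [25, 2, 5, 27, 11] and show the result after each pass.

Pass 1: Select minimum 2 at index 1, swap -> [2, 25, 5, 27, 11]
Pass 2: Select minimum 5 at index 2, swap -> [2, 5, 25, 27, 11]
Pass 3: Select minimum 11 at index 4, swap -> [2, 5, 11, 27, 25]


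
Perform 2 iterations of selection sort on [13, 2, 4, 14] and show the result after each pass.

Pass 1: Select minimum 2 at index 1, swap -> [2, 13, 4, 14]
Pass 2: Select minimum 4 at index 2, swap -> [2, 4, 13, 14]


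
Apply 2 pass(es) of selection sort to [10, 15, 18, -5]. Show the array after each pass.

Pass 1: Select minimum -5 at index 3, swap -> [-5, 15, 18, 10]
Pass 2: Select minimum 10 at index 3, swap -> [-5, 10, 18, 15]


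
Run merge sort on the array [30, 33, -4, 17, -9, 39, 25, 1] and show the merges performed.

Divide and conquer:
  Merge [30] + [33] -> [30, 33]
  Merge [-4] + [17] -> [-4, 17]
  Merge [30, 33] + [-4, 17] -> [-4, 17, 30, 33]
  Merge [-9] + [39] -> [-9, 39]
  Merge [25] + [1] -> [1, 25]
  Merge [-9, 39] + [1, 25] -> [-9, 1, 25, 39]
  Merge [-4, 17, 30, 33] + [-9, 1, 25, 39] -> [-9, -4, 1, 17, 25, 30, 33, 39]


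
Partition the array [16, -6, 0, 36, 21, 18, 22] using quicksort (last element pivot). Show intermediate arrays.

Partition 1: pivot=22 at index 5 -> [16, -6, 0, 21, 18, 22, 36]
Partition 2: pivot=18 at index 3 -> [16, -6, 0, 18, 21, 22, 36]
Partition 3: pivot=0 at index 1 -> [-6, 0, 16, 18, 21, 22, 36]


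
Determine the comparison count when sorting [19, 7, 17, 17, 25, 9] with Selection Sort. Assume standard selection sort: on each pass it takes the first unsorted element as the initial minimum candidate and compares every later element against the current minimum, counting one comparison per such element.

Pass 1: scan indices 1..5 for the minimum = 5 comparison(s); min is 7, place at index 0 -> [7, 19, 17, 17, 25, 9]
Pass 2: scan indices 2..5 for the minimum = 4 comparison(s); min is 9, place at index 1 -> [7, 9, 17, 17, 25, 19]
Pass 3: scan indices 3..5 for the minimum = 3 comparison(s); min is 17, place at index 2 -> [7, 9, 17, 17, 25, 19]
Pass 4: scan indices 4..5 for the minimum = 2 comparison(s); min is 17, place at index 3 -> [7, 9, 17, 17, 25, 19]
Pass 5: scan indices 5..5 for the minimum = 1 comparison(s); min is 19, place at index 4 -> [7, 9, 17, 17, 19, 25]
Selection sort always scans the whole unsorted suffix, so the count is (n-1) + (n-2) + ... + 1 = n(n-1)/2 = 6*5/2 = 15 regardless of the input order.
Total comparisons: 5 + 4 + 3 + 2 + 1 = 15


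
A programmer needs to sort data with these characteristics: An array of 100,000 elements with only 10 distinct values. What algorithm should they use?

Best choice: 3-way quicksort or Counting sort
Reason: 3-way (Dutch national flag) partitioning groups every copy of the pivot together, so with only d=10 distinct keys quicksort finishes in O(n log d) expected time, which is effectively linear; counting sort runs in O(n + k) where k is the size of the key range (not the number of distinct values), so it is linear when the 10 values are integers drawn from a small known range


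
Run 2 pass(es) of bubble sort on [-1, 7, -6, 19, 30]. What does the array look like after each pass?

After pass 1: [-1, -6, 7, 19, 30] (1 swaps)
After pass 2: [-6, -1, 7, 19, 30] (1 swaps)
Total swaps: 2


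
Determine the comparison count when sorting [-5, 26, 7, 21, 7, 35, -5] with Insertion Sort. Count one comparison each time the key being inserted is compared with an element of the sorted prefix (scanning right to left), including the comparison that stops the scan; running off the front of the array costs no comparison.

Insert 26: -5 <= 26 (stop) = 1 comparison(s) -> [-5, 26, 7, 21, 7, 35, -5]
Insert 7: 26 > 7 (shift), -5 <= 7 (stop) = 2 comparison(s) -> [-5, 7, 26, 21, 7, 35, -5]
Insert 21: 26 > 21 (shift), 7 <= 21 (stop) = 2 comparison(s) -> [-5, 7, 21, 26, 7, 35, -5]
Insert 7: 26 > 7 (shift), 21 > 7 (shift), 7 <= 7 (stop) = 3 comparison(s) -> [-5, 7, 7, 21, 26, 35, -5]
Insert 35: 26 <= 35 (stop) = 1 comparison(s) -> [-5, 7, 7, 21, 26, 35, -5]
Insert -5: 35 > -5 (shift), 26 > -5 (shift), 21 > -5 (shift), 7 > -5 (shift), 7 > -5 (shift), -5 <= -5 (stop) = 6 comparison(s) -> [-5, -5, 7, 7, 21, 26, 35]
Total comparisons: 1 + 2 + 2 + 3 + 1 + 6 = 15


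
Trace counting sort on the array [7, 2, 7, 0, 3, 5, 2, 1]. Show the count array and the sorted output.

Count array: [1, 1, 2, 1, 0, 1, 0, 2]
(count[i] = number of elements equal to i)
Cumulative count: [1, 2, 4, 5, 5, 6, 6, 8]
Sorted: [0, 1, 2, 2, 3, 5, 7, 7]


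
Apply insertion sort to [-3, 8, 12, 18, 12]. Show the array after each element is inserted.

First element -3 is already 'sorted'
Insert 8: shifted 0 elements -> [-3, 8, 12, 18, 12]
Insert 12: shifted 0 elements -> [-3, 8, 12, 18, 12]
Insert 18: shifted 0 elements -> [-3, 8, 12, 18, 12]
Insert 12: shifted 1 elements -> [-3, 8, 12, 12, 18]


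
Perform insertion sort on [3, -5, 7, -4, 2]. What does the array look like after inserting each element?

First element 3 is already 'sorted'
Insert -5: shifted 1 elements -> [-5, 3, 7, -4, 2]
Insert 7: shifted 0 elements -> [-5, 3, 7, -4, 2]
Insert -4: shifted 2 elements -> [-5, -4, 3, 7, 2]
Insert 2: shifted 2 elements -> [-5, -4, 2, 3, 7]


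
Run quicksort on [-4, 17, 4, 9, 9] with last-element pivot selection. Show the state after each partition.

Partition 1: pivot=9 at index 3 -> [-4, 4, 9, 9, 17]
Partition 2: pivot=9 at index 2 -> [-4, 4, 9, 9, 17]
Partition 3: pivot=4 at index 1 -> [-4, 4, 9, 9, 17]


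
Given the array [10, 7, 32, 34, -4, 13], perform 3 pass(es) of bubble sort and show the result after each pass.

After pass 1: [7, 10, 32, -4, 13, 34] (3 swaps)
After pass 2: [7, 10, -4, 13, 32, 34] (2 swaps)
After pass 3: [7, -4, 10, 13, 32, 34] (1 swaps)
Total swaps: 6


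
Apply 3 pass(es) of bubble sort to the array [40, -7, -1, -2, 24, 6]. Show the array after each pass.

After pass 1: [-7, -1, -2, 24, 6, 40] (5 swaps)
After pass 2: [-7, -2, -1, 6, 24, 40] (2 swaps)
After pass 3: [-7, -2, -1, 6, 24, 40] (0 swaps)
Total swaps: 7


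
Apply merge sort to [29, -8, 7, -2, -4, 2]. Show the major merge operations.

Divide and conquer:
  Merge [-8] + [7] -> [-8, 7]
  Merge [29] + [-8, 7] -> [-8, 7, 29]
  Merge [-4] + [2] -> [-4, 2]
  Merge [-2] + [-4, 2] -> [-4, -2, 2]
  Merge [-8, 7, 29] + [-4, -2, 2] -> [-8, -4, -2, 2, 7, 29]


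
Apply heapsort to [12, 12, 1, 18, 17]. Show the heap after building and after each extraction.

Build heap: [18, 17, 1, 12, 12]
Extract 18: [17, 12, 1, 12, 18]
Extract 17: [12, 12, 1, 17, 18]
Extract 12: [12, 1, 12, 17, 18]
Extract 12: [1, 12, 12, 17, 18]


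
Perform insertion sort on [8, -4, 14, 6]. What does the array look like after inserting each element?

First element 8 is already 'sorted'
Insert -4: shifted 1 elements -> [-4, 8, 14, 6]
Insert 14: shifted 0 elements -> [-4, 8, 14, 6]
Insert 6: shifted 2 elements -> [-4, 6, 8, 14]


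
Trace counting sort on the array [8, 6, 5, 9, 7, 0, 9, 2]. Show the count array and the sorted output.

Count array: [1, 0, 1, 0, 0, 1, 1, 1, 1, 2]
(count[i] = number of elements equal to i)
Cumulative count: [1, 1, 2, 2, 2, 3, 4, 5, 6, 8]
Sorted: [0, 2, 5, 6, 7, 8, 9, 9]


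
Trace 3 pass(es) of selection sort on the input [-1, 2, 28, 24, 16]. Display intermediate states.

Pass 1: Select minimum -1 at index 0, swap -> [-1, 2, 28, 24, 16]
Pass 2: Select minimum 2 at index 1, swap -> [-1, 2, 28, 24, 16]
Pass 3: Select minimum 16 at index 4, swap -> [-1, 2, 16, 24, 28]


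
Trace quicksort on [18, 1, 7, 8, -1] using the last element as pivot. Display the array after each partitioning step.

Partition 1: pivot=-1 at index 0 -> [-1, 1, 7, 8, 18]
Partition 2: pivot=18 at index 4 -> [-1, 1, 7, 8, 18]
Partition 3: pivot=8 at index 3 -> [-1, 1, 7, 8, 18]
Partition 4: pivot=7 at index 2 -> [-1, 1, 7, 8, 18]


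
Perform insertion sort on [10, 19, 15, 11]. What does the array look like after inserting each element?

First element 10 is already 'sorted'
Insert 19: shifted 0 elements -> [10, 19, 15, 11]
Insert 15: shifted 1 elements -> [10, 15, 19, 11]
Insert 11: shifted 2 elements -> [10, 11, 15, 19]


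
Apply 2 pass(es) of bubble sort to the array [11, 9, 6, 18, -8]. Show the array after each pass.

After pass 1: [9, 6, 11, -8, 18] (3 swaps)
After pass 2: [6, 9, -8, 11, 18] (2 swaps)
Total swaps: 5


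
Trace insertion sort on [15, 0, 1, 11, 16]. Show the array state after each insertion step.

First element 15 is already 'sorted'
Insert 0: shifted 1 elements -> [0, 15, 1, 11, 16]
Insert 1: shifted 1 elements -> [0, 1, 15, 11, 16]
Insert 11: shifted 1 elements -> [0, 1, 11, 15, 16]
Insert 16: shifted 0 elements -> [0, 1, 11, 15, 16]


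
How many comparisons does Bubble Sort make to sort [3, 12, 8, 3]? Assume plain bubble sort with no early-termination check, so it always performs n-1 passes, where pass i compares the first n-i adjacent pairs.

Pass 1: compare adjacent pairs (0,1)..(2,3) = 3 comparison(s), 2 swap(s) -> [3, 8, 3, 12]
Pass 2: compare adjacent pairs (0,1)..(1,2) = 2 comparison(s), 1 swap(s) -> [3, 3, 8, 12]
Pass 3: compare adjacent pairs (0,1)..(0,1) = 1 comparison(s), 0 swap(s) -> [3, 3, 8, 12]
Total comparisons: 3 + 2 + 1 = 6


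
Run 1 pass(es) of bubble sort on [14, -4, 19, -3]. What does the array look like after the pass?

After pass 1: [-4, 14, -3, 19] (2 swaps)
Total swaps: 2


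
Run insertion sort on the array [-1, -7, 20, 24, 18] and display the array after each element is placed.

First element -1 is already 'sorted'
Insert -7: shifted 1 elements -> [-7, -1, 20, 24, 18]
Insert 20: shifted 0 elements -> [-7, -1, 20, 24, 18]
Insert 24: shifted 0 elements -> [-7, -1, 20, 24, 18]
Insert 18: shifted 2 elements -> [-7, -1, 18, 20, 24]


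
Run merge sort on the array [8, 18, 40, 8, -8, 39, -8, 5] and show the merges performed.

Divide and conquer:
  Merge [8] + [18] -> [8, 18]
  Merge [40] + [8] -> [8, 40]
  Merge [8, 18] + [8, 40] -> [8, 8, 18, 40]
  Merge [-8] + [39] -> [-8, 39]
  Merge [-8] + [5] -> [-8, 5]
  Merge [-8, 39] + [-8, 5] -> [-8, -8, 5, 39]
  Merge [8, 8, 18, 40] + [-8, -8, 5, 39] -> [-8, -8, 5, 8, 8, 18, 39, 40]


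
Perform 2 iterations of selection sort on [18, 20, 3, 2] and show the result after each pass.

Pass 1: Select minimum 2 at index 3, swap -> [2, 20, 3, 18]
Pass 2: Select minimum 3 at index 2, swap -> [2, 3, 20, 18]


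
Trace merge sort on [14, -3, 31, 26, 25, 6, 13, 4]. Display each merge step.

Divide and conquer:
  Merge [14] + [-3] -> [-3, 14]
  Merge [31] + [26] -> [26, 31]
  Merge [-3, 14] + [26, 31] -> [-3, 14, 26, 31]
  Merge [25] + [6] -> [6, 25]
  Merge [13] + [4] -> [4, 13]
  Merge [6, 25] + [4, 13] -> [4, 6, 13, 25]
  Merge [-3, 14, 26, 31] + [4, 6, 13, 25] -> [-3, 4, 6, 13, 14, 25, 26, 31]


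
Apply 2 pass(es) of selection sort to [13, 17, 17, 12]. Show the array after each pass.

Pass 1: Select minimum 12 at index 3, swap -> [12, 17, 17, 13]
Pass 2: Select minimum 13 at index 3, swap -> [12, 13, 17, 17]


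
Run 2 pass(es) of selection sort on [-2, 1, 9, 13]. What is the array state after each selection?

Pass 1: Select minimum -2 at index 0, swap -> [-2, 1, 9, 13]
Pass 2: Select minimum 1 at index 1, swap -> [-2, 1, 9, 13]


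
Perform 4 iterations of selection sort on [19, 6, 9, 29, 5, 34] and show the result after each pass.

Pass 1: Select minimum 5 at index 4, swap -> [5, 6, 9, 29, 19, 34]
Pass 2: Select minimum 6 at index 1, swap -> [5, 6, 9, 29, 19, 34]
Pass 3: Select minimum 9 at index 2, swap -> [5, 6, 9, 29, 19, 34]
Pass 4: Select minimum 19 at index 4, swap -> [5, 6, 9, 19, 29, 34]


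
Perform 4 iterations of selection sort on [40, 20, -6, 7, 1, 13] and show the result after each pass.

Pass 1: Select minimum -6 at index 2, swap -> [-6, 20, 40, 7, 1, 13]
Pass 2: Select minimum 1 at index 4, swap -> [-6, 1, 40, 7, 20, 13]
Pass 3: Select minimum 7 at index 3, swap -> [-6, 1, 7, 40, 20, 13]
Pass 4: Select minimum 13 at index 5, swap -> [-6, 1, 7, 13, 20, 40]


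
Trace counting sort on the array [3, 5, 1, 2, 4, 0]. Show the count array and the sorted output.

Count array: [1, 1, 1, 1, 1, 1]
(count[i] = number of elements equal to i)
Cumulative count: [1, 2, 3, 4, 5, 6]
Sorted: [0, 1, 2, 3, 4, 5]


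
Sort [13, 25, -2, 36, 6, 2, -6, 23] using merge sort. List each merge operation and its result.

Divide and conquer:
  Merge [13] + [25] -> [13, 25]
  Merge [-2] + [36] -> [-2, 36]
  Merge [13, 25] + [-2, 36] -> [-2, 13, 25, 36]
  Merge [6] + [2] -> [2, 6]
  Merge [-6] + [23] -> [-6, 23]
  Merge [2, 6] + [-6, 23] -> [-6, 2, 6, 23]
  Merge [-2, 13, 25, 36] + [-6, 2, 6, 23] -> [-6, -2, 2, 6, 13, 23, 25, 36]


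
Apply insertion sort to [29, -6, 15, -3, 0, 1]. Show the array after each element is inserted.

First element 29 is already 'sorted'
Insert -6: shifted 1 elements -> [-6, 29, 15, -3, 0, 1]
Insert 15: shifted 1 elements -> [-6, 15, 29, -3, 0, 1]
Insert -3: shifted 2 elements -> [-6, -3, 15, 29, 0, 1]
Insert 0: shifted 2 elements -> [-6, -3, 0, 15, 29, 1]
Insert 1: shifted 2 elements -> [-6, -3, 0, 1, 15, 29]


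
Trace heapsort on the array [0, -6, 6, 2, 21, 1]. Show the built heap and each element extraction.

Build heap: [21, 2, 6, 0, -6, 1]
Extract 21: [6, 2, 1, 0, -6, 21]
Extract 6: [2, 0, 1, -6, 6, 21]
Extract 2: [1, 0, -6, 2, 6, 21]
Extract 1: [0, -6, 1, 2, 6, 21]
Extract 0: [-6, 0, 1, 2, 6, 21]


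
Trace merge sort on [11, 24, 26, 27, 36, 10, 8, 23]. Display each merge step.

Divide and conquer:
  Merge [11] + [24] -> [11, 24]
  Merge [26] + [27] -> [26, 27]
  Merge [11, 24] + [26, 27] -> [11, 24, 26, 27]
  Merge [36] + [10] -> [10, 36]
  Merge [8] + [23] -> [8, 23]
  Merge [10, 36] + [8, 23] -> [8, 10, 23, 36]
  Merge [11, 24, 26, 27] + [8, 10, 23, 36] -> [8, 10, 11, 23, 24, 26, 27, 36]


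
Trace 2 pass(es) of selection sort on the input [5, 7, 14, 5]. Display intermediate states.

Pass 1: Select minimum 5 at index 0, swap -> [5, 7, 14, 5]
Pass 2: Select minimum 5 at index 3, swap -> [5, 5, 14, 7]


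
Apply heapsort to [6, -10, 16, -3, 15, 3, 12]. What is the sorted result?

Build heap: [16, 15, 12, -3, -10, 3, 6]
Extract 16: [15, 6, 12, -3, -10, 3, 16]
Extract 15: [12, 6, 3, -3, -10, 15, 16]
Extract 12: [6, -3, 3, -10, 12, 15, 16]
Extract 6: [3, -3, -10, 6, 12, 15, 16]
Extract 3: [-3, -10, 3, 6, 12, 15, 16]
Extract -3: [-10, -3, 3, 6, 12, 15, 16]


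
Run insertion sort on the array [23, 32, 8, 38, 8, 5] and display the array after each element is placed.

First element 23 is already 'sorted'
Insert 32: shifted 0 elements -> [23, 32, 8, 38, 8, 5]
Insert 8: shifted 2 elements -> [8, 23, 32, 38, 8, 5]
Insert 38: shifted 0 elements -> [8, 23, 32, 38, 8, 5]
Insert 8: shifted 3 elements -> [8, 8, 23, 32, 38, 5]
Insert 5: shifted 5 elements -> [5, 8, 8, 23, 32, 38]


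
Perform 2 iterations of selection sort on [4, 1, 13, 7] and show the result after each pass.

Pass 1: Select minimum 1 at index 1, swap -> [1, 4, 13, 7]
Pass 2: Select minimum 4 at index 1, swap -> [1, 4, 13, 7]


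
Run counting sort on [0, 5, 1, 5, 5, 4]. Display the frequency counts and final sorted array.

Count array: [1, 1, 0, 0, 1, 3]
(count[i] = number of elements equal to i)
Cumulative count: [1, 2, 2, 2, 3, 6]
Sorted: [0, 1, 4, 5, 5, 5]


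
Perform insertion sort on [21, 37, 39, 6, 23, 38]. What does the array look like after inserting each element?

First element 21 is already 'sorted'
Insert 37: shifted 0 elements -> [21, 37, 39, 6, 23, 38]
Insert 39: shifted 0 elements -> [21, 37, 39, 6, 23, 38]
Insert 6: shifted 3 elements -> [6, 21, 37, 39, 23, 38]
Insert 23: shifted 2 elements -> [6, 21, 23, 37, 39, 38]
Insert 38: shifted 1 elements -> [6, 21, 23, 37, 38, 39]


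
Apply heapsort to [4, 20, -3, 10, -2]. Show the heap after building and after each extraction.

Build heap: [20, 10, -3, 4, -2]
Extract 20: [10, 4, -3, -2, 20]
Extract 10: [4, -2, -3, 10, 20]
Extract 4: [-2, -3, 4, 10, 20]
Extract -2: [-3, -2, 4, 10, 20]


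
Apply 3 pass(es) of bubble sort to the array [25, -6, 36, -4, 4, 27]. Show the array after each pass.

After pass 1: [-6, 25, -4, 4, 27, 36] (4 swaps)
After pass 2: [-6, -4, 4, 25, 27, 36] (2 swaps)
After pass 3: [-6, -4, 4, 25, 27, 36] (0 swaps)
Total swaps: 6


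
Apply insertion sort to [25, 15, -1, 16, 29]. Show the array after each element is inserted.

First element 25 is already 'sorted'
Insert 15: shifted 1 elements -> [15, 25, -1, 16, 29]
Insert -1: shifted 2 elements -> [-1, 15, 25, 16, 29]
Insert 16: shifted 1 elements -> [-1, 15, 16, 25, 29]
Insert 29: shifted 0 elements -> [-1, 15, 16, 25, 29]


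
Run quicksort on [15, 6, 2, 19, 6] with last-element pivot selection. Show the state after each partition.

Partition 1: pivot=6 at index 2 -> [6, 2, 6, 19, 15]
Partition 2: pivot=2 at index 0 -> [2, 6, 6, 19, 15]
Partition 3: pivot=15 at index 3 -> [2, 6, 6, 15, 19]


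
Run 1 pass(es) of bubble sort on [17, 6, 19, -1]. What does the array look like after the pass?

After pass 1: [6, 17, -1, 19] (2 swaps)
Total swaps: 2


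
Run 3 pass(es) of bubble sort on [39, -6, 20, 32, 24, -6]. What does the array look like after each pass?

After pass 1: [-6, 20, 32, 24, -6, 39] (5 swaps)
After pass 2: [-6, 20, 24, -6, 32, 39] (2 swaps)
After pass 3: [-6, 20, -6, 24, 32, 39] (1 swaps)
Total swaps: 8


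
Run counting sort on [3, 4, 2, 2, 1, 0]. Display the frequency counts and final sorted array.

Count array: [1, 1, 2, 1, 1]
(count[i] = number of elements equal to i)
Cumulative count: [1, 2, 4, 5, 6]
Sorted: [0, 1, 2, 2, 3, 4]


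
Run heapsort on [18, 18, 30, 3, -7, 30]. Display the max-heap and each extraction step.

Build heap: [30, 18, 30, 3, -7, 18]
Extract 30: [30, 18, 18, 3, -7, 30]
Extract 30: [18, 3, 18, -7, 30, 30]
Extract 18: [18, 3, -7, 18, 30, 30]
Extract 18: [3, -7, 18, 18, 30, 30]
Extract 3: [-7, 3, 18, 18, 30, 30]


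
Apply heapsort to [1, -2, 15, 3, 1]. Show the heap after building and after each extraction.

Build heap: [15, 3, 1, -2, 1]
Extract 15: [3, 1, 1, -2, 15]
Extract 3: [1, -2, 1, 3, 15]
Extract 1: [1, -2, 1, 3, 15]
Extract 1: [-2, 1, 1, 3, 15]


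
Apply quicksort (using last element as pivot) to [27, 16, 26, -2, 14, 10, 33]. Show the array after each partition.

Partition 1: pivot=33 at index 6 -> [27, 16, 26, -2, 14, 10, 33]
Partition 2: pivot=10 at index 1 -> [-2, 10, 26, 27, 14, 16, 33]
Partition 3: pivot=16 at index 3 -> [-2, 10, 14, 16, 26, 27, 33]
Partition 4: pivot=27 at index 5 -> [-2, 10, 14, 16, 26, 27, 33]


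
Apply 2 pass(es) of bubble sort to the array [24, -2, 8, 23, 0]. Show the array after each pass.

After pass 1: [-2, 8, 23, 0, 24] (4 swaps)
After pass 2: [-2, 8, 0, 23, 24] (1 swaps)
Total swaps: 5


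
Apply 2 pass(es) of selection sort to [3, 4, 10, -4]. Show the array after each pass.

Pass 1: Select minimum -4 at index 3, swap -> [-4, 4, 10, 3]
Pass 2: Select minimum 3 at index 3, swap -> [-4, 3, 10, 4]


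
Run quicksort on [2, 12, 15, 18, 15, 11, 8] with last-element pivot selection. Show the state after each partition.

Partition 1: pivot=8 at index 1 -> [2, 8, 15, 18, 15, 11, 12]
Partition 2: pivot=12 at index 3 -> [2, 8, 11, 12, 15, 15, 18]
Partition 3: pivot=18 at index 6 -> [2, 8, 11, 12, 15, 15, 18]
Partition 4: pivot=15 at index 5 -> [2, 8, 11, 12, 15, 15, 18]


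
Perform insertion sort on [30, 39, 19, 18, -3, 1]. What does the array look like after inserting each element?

First element 30 is already 'sorted'
Insert 39: shifted 0 elements -> [30, 39, 19, 18, -3, 1]
Insert 19: shifted 2 elements -> [19, 30, 39, 18, -3, 1]
Insert 18: shifted 3 elements -> [18, 19, 30, 39, -3, 1]
Insert -3: shifted 4 elements -> [-3, 18, 19, 30, 39, 1]
Insert 1: shifted 4 elements -> [-3, 1, 18, 19, 30, 39]


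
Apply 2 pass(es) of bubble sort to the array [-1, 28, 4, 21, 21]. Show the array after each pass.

After pass 1: [-1, 4, 21, 21, 28] (3 swaps)
After pass 2: [-1, 4, 21, 21, 28] (0 swaps)
Total swaps: 3


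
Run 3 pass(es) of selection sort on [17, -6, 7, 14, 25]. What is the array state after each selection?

Pass 1: Select minimum -6 at index 1, swap -> [-6, 17, 7, 14, 25]
Pass 2: Select minimum 7 at index 2, swap -> [-6, 7, 17, 14, 25]
Pass 3: Select minimum 14 at index 3, swap -> [-6, 7, 14, 17, 25]


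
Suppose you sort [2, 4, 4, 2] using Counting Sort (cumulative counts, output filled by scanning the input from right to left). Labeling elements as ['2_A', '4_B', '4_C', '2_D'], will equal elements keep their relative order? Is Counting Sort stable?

Trace Counting Sort on the labeled array (the key is the number; the letter only tracks identity):
  Counts for values 0..4: [0, 0, 2, 0, 2]
  Cumulative counts: [0, 0, 2, 2, 4]
  Scan right to left: place 2_D at output index 1
  Scan right to left: place 4_C at output index 3
  Scan right to left: place 4_B at output index 2
  Scan right to left: place 2_A at output index 0
  Output: [2_A, 2_D, 4_B, 4_C]
Equal keys:
  value 2: originally 2_A, 2_D; after sorting 2_A, 2_D -> order preserved
  value 4: originally 4_B, 4_C; after sorting 4_B, 4_C -> order preserved
All equal keys kept their original relative order. Counting Sort is stable: scanning the input right to left with decreasing cumulative counts places later duplicates at later output positions.
Answer: Stable


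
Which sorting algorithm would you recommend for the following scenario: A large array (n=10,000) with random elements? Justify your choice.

Best choice: Quicksort or Mergesort
Reason: Both have O(n log n) average case; quicksort has lower constant factors


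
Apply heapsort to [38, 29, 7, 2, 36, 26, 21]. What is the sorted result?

Build heap: [38, 36, 26, 2, 29, 7, 21]
Extract 38: [36, 29, 26, 2, 21, 7, 38]
Extract 36: [29, 21, 26, 2, 7, 36, 38]
Extract 29: [26, 21, 7, 2, 29, 36, 38]
Extract 26: [21, 2, 7, 26, 29, 36, 38]
Extract 21: [7, 2, 21, 26, 29, 36, 38]
Extract 7: [2, 7, 21, 26, 29, 36, 38]


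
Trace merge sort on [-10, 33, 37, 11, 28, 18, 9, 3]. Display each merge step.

Divide and conquer:
  Merge [-10] + [33] -> [-10, 33]
  Merge [37] + [11] -> [11, 37]
  Merge [-10, 33] + [11, 37] -> [-10, 11, 33, 37]
  Merge [28] + [18] -> [18, 28]
  Merge [9] + [3] -> [3, 9]
  Merge [18, 28] + [3, 9] -> [3, 9, 18, 28]
  Merge [-10, 11, 33, 37] + [3, 9, 18, 28] -> [-10, 3, 9, 11, 18, 28, 33, 37]


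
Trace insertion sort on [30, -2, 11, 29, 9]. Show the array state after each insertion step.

First element 30 is already 'sorted'
Insert -2: shifted 1 elements -> [-2, 30, 11, 29, 9]
Insert 11: shifted 1 elements -> [-2, 11, 30, 29, 9]
Insert 29: shifted 1 elements -> [-2, 11, 29, 30, 9]
Insert 9: shifted 3 elements -> [-2, 9, 11, 29, 30]


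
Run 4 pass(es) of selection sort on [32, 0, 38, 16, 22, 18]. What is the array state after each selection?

Pass 1: Select minimum 0 at index 1, swap -> [0, 32, 38, 16, 22, 18]
Pass 2: Select minimum 16 at index 3, swap -> [0, 16, 38, 32, 22, 18]
Pass 3: Select minimum 18 at index 5, swap -> [0, 16, 18, 32, 22, 38]
Pass 4: Select minimum 22 at index 4, swap -> [0, 16, 18, 22, 32, 38]


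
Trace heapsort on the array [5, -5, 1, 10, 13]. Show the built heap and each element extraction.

Build heap: [13, 10, 1, 5, -5]
Extract 13: [10, 5, 1, -5, 13]
Extract 10: [5, -5, 1, 10, 13]
Extract 5: [1, -5, 5, 10, 13]
Extract 1: [-5, 1, 5, 10, 13]


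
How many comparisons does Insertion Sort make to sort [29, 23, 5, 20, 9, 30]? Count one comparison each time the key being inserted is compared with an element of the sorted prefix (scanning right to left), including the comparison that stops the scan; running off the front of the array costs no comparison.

Insert 23: 29 > 23 (shift), reached front = 1 comparison(s) -> [23, 29, 5, 20, 9, 30]
Insert 5: 29 > 5 (shift), 23 > 5 (shift), reached front = 2 comparison(s) -> [5, 23, 29, 20, 9, 30]
Insert 20: 29 > 20 (shift), 23 > 20 (shift), 5 <= 20 (stop) = 3 comparison(s) -> [5, 20, 23, 29, 9, 30]
Insert 9: 29 > 9 (shift), 23 > 9 (shift), 20 > 9 (shift), 5 <= 9 (stop) = 4 comparison(s) -> [5, 9, 20, 23, 29, 30]
Insert 30: 29 <= 30 (stop) = 1 comparison(s) -> [5, 9, 20, 23, 29, 30]
Total comparisons: 1 + 2 + 3 + 4 + 1 = 11


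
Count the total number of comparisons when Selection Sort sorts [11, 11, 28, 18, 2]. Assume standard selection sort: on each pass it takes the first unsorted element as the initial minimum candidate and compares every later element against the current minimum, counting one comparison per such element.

Pass 1: scan indices 1..4 for the minimum = 4 comparison(s); min is 2, place at index 0 -> [2, 11, 28, 18, 11]
Pass 2: scan indices 2..4 for the minimum = 3 comparison(s); min is 11, place at index 1 -> [2, 11, 28, 18, 11]
Pass 3: scan indices 3..4 for the minimum = 2 comparison(s); min is 11, place at index 2 -> [2, 11, 11, 18, 28]
Pass 4: scan indices 4..4 for the minimum = 1 comparison(s); min is 18, place at index 3 -> [2, 11, 11, 18, 28]
Selection sort always scans the whole unsorted suffix, so the count is (n-1) + (n-2) + ... + 1 = n(n-1)/2 = 5*4/2 = 10 regardless of the input order.
Total comparisons: 4 + 3 + 2 + 1 = 10


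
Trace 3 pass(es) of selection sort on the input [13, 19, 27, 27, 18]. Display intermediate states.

Pass 1: Select minimum 13 at index 0, swap -> [13, 19, 27, 27, 18]
Pass 2: Select minimum 18 at index 4, swap -> [13, 18, 27, 27, 19]
Pass 3: Select minimum 19 at index 4, swap -> [13, 18, 19, 27, 27]


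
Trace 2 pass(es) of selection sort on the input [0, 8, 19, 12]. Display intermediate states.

Pass 1: Select minimum 0 at index 0, swap -> [0, 8, 19, 12]
Pass 2: Select minimum 8 at index 1, swap -> [0, 8, 19, 12]


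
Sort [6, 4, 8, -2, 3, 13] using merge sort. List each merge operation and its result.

Divide and conquer:
  Merge [4] + [8] -> [4, 8]
  Merge [6] + [4, 8] -> [4, 6, 8]
  Merge [3] + [13] -> [3, 13]
  Merge [-2] + [3, 13] -> [-2, 3, 13]
  Merge [4, 6, 8] + [-2, 3, 13] -> [-2, 3, 4, 6, 8, 13]


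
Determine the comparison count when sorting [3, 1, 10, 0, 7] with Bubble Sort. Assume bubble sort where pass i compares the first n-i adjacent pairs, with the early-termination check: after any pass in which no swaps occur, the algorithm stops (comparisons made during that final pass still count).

Pass 1: compare adjacent pairs (0,1)..(3,4) = 4 comparison(s), 3 swap(s) -> [1, 3, 0, 7, 10]
Pass 2: compare adjacent pairs (0,1)..(2,3) = 3 comparison(s), 1 swap(s) -> [1, 0, 3, 7, 10]
Pass 3: compare adjacent pairs (0,1)..(1,2) = 2 comparison(s), 1 swap(s) -> [0, 1, 3, 7, 10]
Pass 4: compare adjacent pairs (0,1)..(0,1) = 1 comparison(s), 0 swap(s) -> [0, 1, 3, 7, 10]
No swaps in this pass, so bubble sort stops here.
Total comparisons: 4 + 3 + 2 + 1 = 10


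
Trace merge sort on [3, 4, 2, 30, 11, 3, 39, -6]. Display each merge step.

Divide and conquer:
  Merge [3] + [4] -> [3, 4]
  Merge [2] + [30] -> [2, 30]
  Merge [3, 4] + [2, 30] -> [2, 3, 4, 30]
  Merge [11] + [3] -> [3, 11]
  Merge [39] + [-6] -> [-6, 39]
  Merge [3, 11] + [-6, 39] -> [-6, 3, 11, 39]
  Merge [2, 3, 4, 30] + [-6, 3, 11, 39] -> [-6, 2, 3, 3, 4, 11, 30, 39]


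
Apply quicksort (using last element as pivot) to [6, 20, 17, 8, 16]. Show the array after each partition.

Partition 1: pivot=16 at index 2 -> [6, 8, 16, 20, 17]
Partition 2: pivot=8 at index 1 -> [6, 8, 16, 20, 17]
Partition 3: pivot=17 at index 3 -> [6, 8, 16, 17, 20]


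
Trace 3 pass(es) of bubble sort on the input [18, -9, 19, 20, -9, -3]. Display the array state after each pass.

After pass 1: [-9, 18, 19, -9, -3, 20] (3 swaps)
After pass 2: [-9, 18, -9, -3, 19, 20] (2 swaps)
After pass 3: [-9, -9, -3, 18, 19, 20] (2 swaps)
Total swaps: 7


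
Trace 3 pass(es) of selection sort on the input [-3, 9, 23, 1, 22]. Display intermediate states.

Pass 1: Select minimum -3 at index 0, swap -> [-3, 9, 23, 1, 22]
Pass 2: Select minimum 1 at index 3, swap -> [-3, 1, 23, 9, 22]
Pass 3: Select minimum 9 at index 3, swap -> [-3, 1, 9, 23, 22]


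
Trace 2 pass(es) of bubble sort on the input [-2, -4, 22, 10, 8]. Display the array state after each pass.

After pass 1: [-4, -2, 10, 8, 22] (3 swaps)
After pass 2: [-4, -2, 8, 10, 22] (1 swaps)
Total swaps: 4


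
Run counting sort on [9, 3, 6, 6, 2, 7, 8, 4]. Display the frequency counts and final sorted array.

Count array: [0, 0, 1, 1, 1, 0, 2, 1, 1, 1]
(count[i] = number of elements equal to i)
Cumulative count: [0, 0, 1, 2, 3, 3, 5, 6, 7, 8]
Sorted: [2, 3, 4, 6, 6, 7, 8, 9]
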